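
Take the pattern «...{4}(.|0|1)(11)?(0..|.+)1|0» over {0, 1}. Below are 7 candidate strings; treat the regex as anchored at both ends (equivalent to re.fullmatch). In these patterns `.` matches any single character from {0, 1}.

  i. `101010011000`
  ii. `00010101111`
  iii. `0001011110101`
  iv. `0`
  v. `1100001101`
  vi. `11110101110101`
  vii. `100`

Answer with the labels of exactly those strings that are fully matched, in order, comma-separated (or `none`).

i. `101010011000` → no match
ii. `00010101111` → match
iii → match
iv. `0` → match
v. `1100001101` → match
vi → match
vii. `100` → no match

ii, iii, iv, v, vi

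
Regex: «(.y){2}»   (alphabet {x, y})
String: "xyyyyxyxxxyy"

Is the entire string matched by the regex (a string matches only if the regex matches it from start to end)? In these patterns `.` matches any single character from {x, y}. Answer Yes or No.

No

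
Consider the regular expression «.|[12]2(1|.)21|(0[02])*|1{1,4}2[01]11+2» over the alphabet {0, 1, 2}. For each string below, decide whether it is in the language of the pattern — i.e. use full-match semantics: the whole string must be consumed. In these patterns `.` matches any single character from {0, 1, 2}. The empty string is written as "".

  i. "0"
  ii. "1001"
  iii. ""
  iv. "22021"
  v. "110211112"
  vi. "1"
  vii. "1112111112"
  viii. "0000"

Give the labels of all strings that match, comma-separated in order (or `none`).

i → match
ii → no match
iii → match
iv → match
v → no match
vi → match
vii → match
viii → match

i, iii, iv, vi, vii, viii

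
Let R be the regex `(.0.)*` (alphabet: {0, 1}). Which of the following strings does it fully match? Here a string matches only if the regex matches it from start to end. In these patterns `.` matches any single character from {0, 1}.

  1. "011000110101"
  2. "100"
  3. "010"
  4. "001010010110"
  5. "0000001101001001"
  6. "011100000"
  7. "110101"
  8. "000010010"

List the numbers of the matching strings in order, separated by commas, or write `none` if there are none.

1 → no match
2 → match
3 → no match
4 → no match
5 → no match
6 → no match
7 → no match
8 → no match

2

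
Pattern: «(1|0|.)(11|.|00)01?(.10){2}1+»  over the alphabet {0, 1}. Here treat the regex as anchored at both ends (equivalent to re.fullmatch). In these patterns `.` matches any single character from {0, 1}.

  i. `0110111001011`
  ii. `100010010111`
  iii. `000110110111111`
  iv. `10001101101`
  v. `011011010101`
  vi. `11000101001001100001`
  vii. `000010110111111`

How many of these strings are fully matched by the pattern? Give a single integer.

5

i → match
ii → match
iii → match
iv → match
v → no match
vi → no match
vii → match
Total matched: 5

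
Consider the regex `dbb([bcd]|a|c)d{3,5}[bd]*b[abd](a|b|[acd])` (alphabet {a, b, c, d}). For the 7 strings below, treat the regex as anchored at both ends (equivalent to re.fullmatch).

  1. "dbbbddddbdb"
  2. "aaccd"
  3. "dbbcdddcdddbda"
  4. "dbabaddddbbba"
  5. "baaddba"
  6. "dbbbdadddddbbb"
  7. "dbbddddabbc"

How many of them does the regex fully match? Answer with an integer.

1

1 → match
2 → no match — must start with "dbb"
3 → no match
4 → no match — must start with "dbb"
5 → no match — must start with "dbb"
6 → no match
7 → no match
Total matched: 1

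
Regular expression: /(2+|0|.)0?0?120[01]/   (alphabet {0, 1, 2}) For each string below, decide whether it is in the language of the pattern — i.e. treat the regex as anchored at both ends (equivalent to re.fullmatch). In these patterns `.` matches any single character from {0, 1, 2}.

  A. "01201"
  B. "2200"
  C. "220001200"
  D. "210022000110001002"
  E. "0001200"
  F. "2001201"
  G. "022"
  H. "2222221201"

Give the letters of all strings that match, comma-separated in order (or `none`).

A → match
B → no match
C → no match
D → no match
E → match
F → match
G → no match
H → match

A, E, F, H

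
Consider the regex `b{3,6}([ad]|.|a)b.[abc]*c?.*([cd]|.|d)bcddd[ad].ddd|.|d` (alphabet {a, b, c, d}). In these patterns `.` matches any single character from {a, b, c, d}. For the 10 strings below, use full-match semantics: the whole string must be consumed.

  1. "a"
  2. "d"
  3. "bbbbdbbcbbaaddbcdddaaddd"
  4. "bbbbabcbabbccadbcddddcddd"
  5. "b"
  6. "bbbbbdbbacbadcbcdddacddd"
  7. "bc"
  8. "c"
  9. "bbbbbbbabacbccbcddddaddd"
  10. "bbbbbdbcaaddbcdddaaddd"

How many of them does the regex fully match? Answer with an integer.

9

1 → match
2 → match
3 → match
4 → match
5 → match
6 → match
7 → no match
8 → match
9 → match
10 → match
Total matched: 9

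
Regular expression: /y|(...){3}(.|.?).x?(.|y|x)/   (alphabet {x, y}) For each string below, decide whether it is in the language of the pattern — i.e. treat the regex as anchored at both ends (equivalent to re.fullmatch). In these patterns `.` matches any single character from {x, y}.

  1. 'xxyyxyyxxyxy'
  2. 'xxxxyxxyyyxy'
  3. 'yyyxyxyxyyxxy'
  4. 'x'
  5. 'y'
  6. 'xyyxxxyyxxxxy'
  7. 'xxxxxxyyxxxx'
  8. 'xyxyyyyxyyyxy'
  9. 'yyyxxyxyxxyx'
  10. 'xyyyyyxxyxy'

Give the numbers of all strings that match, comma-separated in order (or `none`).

1 → match
2 → match
3 → match
4 → no match
5 → match
6 → match
7 → match
8 → match
9 → match
10 → match

1, 2, 3, 5, 6, 7, 8, 9, 10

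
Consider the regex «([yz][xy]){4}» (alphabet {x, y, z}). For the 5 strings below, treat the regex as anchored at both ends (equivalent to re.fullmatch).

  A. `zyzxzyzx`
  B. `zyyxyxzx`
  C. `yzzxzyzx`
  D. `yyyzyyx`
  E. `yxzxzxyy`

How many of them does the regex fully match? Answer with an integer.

A → match
B → match
C → no match
D → no match
E → match
Total matched: 3

3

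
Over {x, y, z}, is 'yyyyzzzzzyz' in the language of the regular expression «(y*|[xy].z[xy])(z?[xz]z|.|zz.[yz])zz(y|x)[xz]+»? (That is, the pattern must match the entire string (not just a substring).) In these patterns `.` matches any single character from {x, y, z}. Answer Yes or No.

Yes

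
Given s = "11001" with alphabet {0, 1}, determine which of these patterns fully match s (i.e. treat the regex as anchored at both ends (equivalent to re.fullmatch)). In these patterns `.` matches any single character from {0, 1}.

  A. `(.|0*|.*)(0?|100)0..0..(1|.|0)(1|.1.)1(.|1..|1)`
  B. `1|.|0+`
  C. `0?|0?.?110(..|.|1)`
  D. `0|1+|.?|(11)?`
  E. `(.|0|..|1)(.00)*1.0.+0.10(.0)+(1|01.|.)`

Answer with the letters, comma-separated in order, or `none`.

C

A → no match
B → no match
C → match
D → no match
E → no match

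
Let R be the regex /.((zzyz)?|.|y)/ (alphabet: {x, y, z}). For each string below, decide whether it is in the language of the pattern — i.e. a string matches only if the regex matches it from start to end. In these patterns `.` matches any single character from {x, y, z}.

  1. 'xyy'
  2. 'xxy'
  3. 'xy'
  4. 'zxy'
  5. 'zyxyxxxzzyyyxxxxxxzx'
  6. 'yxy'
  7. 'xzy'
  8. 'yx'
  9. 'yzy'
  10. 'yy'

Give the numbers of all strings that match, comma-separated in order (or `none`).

3, 8, 10

1 → no match
2 → no match
3 → match
4 → no match
5 → no match
6 → no match
7 → no match
8 → match
9 → no match
10 → match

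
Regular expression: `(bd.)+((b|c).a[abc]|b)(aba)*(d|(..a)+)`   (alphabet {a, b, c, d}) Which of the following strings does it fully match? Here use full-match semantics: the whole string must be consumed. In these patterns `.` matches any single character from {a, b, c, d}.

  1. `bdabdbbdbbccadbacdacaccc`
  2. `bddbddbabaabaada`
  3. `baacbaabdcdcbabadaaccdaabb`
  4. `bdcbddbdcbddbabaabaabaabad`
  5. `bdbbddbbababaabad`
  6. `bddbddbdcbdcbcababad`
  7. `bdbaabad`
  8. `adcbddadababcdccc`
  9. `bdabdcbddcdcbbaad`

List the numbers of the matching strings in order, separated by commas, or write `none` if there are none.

1 → no match
2 → match
3 → no match — must start with `bd`
4 → match
5 → match
6 → match
7. `bdbaabad` → no match
8 → no match — must start with `bd`
9 → no match

2, 4, 5, 6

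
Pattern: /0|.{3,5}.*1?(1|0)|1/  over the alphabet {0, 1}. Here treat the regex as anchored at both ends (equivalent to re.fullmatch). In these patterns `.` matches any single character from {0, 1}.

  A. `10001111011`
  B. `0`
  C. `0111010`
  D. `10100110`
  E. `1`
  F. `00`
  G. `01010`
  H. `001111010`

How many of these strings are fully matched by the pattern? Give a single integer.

A → match
B → match
C → match
D → match
E → match
F → no match
G → match
H → match
Total matched: 7

7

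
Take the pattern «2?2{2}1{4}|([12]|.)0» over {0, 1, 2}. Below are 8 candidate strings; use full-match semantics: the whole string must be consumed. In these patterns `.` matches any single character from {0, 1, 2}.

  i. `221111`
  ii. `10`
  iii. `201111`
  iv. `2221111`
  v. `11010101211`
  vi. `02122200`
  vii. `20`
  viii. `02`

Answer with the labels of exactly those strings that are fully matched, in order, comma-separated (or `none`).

i → match
ii → match
iii → no match
iv → match
v → no match
vi → no match
vii → match
viii → no match

i, ii, iv, vii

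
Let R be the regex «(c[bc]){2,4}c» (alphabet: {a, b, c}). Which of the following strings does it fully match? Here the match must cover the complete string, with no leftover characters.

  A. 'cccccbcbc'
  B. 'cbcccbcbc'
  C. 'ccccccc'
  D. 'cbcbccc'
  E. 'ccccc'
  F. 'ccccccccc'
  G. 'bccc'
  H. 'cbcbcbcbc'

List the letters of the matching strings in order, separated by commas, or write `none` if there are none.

A. 'cccccbcbc' → match
B. 'cbcccbcbc' → match
C. 'ccccccc' → match
D. 'cbcbccc' → match
E. 'ccccc' → match
F. 'ccccccccc' → match
G. 'bccc' → no match — must start with 'c'
H. 'cbcbcbcbc' → match

A, B, C, D, E, F, H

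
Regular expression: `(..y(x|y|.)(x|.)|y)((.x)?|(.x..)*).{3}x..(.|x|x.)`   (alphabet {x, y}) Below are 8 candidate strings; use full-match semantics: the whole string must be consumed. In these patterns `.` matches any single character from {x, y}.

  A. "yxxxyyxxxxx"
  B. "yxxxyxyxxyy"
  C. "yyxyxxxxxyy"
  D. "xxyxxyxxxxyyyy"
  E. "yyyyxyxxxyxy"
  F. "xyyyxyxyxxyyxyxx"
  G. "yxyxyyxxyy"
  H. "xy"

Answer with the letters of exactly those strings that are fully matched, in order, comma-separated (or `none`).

A → match
B → no match
C → no match
D → no match
E → match
F → match
G → no match
H → no match

A, E, F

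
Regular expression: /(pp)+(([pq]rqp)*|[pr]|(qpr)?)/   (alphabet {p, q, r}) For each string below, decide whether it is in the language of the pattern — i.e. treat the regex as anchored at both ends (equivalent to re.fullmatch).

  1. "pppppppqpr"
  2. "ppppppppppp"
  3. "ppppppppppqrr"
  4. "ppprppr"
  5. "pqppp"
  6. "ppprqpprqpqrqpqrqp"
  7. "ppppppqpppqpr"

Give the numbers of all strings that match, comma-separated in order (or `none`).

1. "pppppppqpr" → no match
2. "ppppppppppp" → match
3 → no match
4. "ppprppr" → no match
5. "pqppp" → no match — must start with "pp"
6 → match
7 → no match

2, 6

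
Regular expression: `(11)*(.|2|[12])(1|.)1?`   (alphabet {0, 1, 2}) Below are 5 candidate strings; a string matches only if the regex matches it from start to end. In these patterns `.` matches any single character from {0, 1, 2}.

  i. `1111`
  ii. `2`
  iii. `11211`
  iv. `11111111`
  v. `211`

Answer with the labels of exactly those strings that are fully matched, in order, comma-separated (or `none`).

i, iii, iv, v

i → match
ii → no match
iii → match
iv → match
v → match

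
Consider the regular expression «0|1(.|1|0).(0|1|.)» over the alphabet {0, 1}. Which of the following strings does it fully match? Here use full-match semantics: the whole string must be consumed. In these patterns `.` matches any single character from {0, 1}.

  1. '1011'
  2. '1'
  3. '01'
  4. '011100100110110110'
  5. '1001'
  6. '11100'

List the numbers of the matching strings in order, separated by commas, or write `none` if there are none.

1, 5

1 → match
2 → no match
3 → no match
4 → no match
5 → match
6 → no match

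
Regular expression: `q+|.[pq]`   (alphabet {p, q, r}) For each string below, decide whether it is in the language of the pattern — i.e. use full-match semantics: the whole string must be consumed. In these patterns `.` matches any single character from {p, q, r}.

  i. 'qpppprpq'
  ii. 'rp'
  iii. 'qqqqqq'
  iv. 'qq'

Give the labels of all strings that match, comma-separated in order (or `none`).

ii, iii, iv

i. 'qpppprpq' → no match
ii. 'rp' → match
iii. 'qqqqqq' → match
iv. 'qq' → match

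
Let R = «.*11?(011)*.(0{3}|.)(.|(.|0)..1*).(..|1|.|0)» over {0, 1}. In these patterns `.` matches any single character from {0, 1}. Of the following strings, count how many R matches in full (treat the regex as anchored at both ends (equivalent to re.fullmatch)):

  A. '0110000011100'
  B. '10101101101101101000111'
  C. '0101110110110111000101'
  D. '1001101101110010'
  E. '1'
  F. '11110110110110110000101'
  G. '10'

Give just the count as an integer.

A → match
B → match
C → match
D → match
E. '1' → no match
F → match
G. '10' → no match
Total matched: 5

5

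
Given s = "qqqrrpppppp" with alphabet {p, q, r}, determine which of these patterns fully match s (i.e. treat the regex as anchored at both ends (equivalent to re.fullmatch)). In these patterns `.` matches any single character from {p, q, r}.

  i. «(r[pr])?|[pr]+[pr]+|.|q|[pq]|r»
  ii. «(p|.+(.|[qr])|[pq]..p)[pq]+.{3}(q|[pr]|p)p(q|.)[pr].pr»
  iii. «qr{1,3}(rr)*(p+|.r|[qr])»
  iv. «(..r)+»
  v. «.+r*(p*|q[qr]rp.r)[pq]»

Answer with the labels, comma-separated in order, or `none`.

i → no match
ii → no match — must end with "pr"
iii → no match — must start with "qr"
iv → no match — must end with "r"
v → match

v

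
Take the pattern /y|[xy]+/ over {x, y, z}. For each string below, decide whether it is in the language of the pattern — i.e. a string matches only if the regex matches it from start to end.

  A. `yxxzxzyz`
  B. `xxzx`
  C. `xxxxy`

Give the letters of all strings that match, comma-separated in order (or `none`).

C

A. `yxxzxzyz` → no match
B. `xxzx` → no match
C. `xxxxy` → match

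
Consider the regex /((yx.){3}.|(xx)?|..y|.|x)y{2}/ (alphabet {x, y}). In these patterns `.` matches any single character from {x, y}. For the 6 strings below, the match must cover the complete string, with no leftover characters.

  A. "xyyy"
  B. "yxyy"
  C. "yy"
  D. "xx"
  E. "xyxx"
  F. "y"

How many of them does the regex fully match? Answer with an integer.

1

A → no match
B → no match
C → match
D → no match — must end with "y"
E → no match — must end with "y"
F → no match
Total matched: 1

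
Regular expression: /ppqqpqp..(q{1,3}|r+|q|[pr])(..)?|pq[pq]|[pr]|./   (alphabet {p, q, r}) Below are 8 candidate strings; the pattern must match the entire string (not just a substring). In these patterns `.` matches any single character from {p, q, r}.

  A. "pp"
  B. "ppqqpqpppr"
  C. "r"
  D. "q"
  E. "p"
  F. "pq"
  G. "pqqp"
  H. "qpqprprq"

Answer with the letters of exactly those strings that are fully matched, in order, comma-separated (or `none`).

A. "pp" → no match
B. "ppqqpqpppr" → match
C. "r" → match
D. "q" → match
E. "p" → match
F. "pq" → no match
G. "pqqp" → no match
H. "qpqprprq" → no match

B, C, D, E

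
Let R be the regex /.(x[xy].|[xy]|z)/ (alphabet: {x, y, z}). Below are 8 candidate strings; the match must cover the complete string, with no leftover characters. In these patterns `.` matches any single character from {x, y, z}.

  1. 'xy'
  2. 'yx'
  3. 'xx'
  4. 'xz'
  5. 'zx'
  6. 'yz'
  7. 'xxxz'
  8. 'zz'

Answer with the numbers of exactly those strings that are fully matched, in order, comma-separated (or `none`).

1 → match
2 → match
3 → match
4 → match
5 → match
6 → match
7 → match
8 → match

1, 2, 3, 4, 5, 6, 7, 8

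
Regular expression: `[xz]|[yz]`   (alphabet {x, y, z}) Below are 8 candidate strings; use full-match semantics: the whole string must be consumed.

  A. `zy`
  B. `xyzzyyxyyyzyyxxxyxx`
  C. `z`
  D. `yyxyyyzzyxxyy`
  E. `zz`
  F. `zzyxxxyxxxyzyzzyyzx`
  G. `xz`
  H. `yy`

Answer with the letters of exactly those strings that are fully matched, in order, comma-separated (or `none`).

A → no match
B → no match
C → match
D → no match
E → no match
F → no match
G → no match
H → no match

C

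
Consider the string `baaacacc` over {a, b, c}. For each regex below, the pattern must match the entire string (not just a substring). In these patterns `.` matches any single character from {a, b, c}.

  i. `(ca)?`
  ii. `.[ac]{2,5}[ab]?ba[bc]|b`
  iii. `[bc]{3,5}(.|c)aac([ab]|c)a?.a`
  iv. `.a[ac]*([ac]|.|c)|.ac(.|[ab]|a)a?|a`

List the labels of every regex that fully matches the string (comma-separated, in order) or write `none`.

iv

i → no match
ii → no match
iii → no match — must end with `a`
iv → match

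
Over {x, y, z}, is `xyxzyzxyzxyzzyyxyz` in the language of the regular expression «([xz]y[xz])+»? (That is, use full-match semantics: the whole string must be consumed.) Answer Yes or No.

No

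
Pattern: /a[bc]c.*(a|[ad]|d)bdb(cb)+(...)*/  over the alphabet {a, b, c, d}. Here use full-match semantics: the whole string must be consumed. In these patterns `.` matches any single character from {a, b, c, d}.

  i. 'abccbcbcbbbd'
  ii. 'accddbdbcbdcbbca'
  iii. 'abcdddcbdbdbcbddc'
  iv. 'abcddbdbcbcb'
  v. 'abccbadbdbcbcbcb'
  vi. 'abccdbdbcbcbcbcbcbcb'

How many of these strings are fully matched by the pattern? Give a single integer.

i → no match
ii → match
iii → match
iv → match
v → match
vi → match
Total matched: 5

5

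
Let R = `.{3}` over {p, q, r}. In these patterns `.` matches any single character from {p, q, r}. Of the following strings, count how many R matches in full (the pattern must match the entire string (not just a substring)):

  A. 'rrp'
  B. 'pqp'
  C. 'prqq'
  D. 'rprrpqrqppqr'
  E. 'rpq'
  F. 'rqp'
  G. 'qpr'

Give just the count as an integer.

A → match
B → match
C → no match
D → no match
E → match
F → match
G → match
Total matched: 5

5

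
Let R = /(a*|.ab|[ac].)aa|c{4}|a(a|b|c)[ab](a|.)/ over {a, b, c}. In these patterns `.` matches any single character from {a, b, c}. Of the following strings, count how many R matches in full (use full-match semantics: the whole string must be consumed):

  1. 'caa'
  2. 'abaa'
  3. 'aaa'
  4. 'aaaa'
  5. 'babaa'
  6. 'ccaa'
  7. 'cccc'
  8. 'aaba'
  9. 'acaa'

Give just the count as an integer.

8

1 → no match
2 → match
3 → match
4 → match
5 → match
6 → match
7 → match
8 → match
9 → match
Total matched: 8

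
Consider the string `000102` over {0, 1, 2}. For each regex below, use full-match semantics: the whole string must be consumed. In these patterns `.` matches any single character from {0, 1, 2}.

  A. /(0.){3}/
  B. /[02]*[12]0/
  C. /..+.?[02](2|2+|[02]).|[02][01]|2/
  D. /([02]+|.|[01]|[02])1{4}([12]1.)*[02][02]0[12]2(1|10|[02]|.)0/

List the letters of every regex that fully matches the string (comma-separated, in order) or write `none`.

A → match
B → no match — must end with `0`
C → no match
D → no match — must end with `0`

A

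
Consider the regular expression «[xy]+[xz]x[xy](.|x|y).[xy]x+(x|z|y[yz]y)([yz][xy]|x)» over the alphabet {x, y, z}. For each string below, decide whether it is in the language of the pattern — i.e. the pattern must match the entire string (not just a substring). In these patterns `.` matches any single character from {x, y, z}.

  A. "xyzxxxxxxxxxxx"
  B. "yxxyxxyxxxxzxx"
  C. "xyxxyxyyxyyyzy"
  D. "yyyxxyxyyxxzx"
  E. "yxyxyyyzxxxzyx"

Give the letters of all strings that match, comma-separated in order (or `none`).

A, C, D

A → match
B → no match
C → match
D → match
E → no match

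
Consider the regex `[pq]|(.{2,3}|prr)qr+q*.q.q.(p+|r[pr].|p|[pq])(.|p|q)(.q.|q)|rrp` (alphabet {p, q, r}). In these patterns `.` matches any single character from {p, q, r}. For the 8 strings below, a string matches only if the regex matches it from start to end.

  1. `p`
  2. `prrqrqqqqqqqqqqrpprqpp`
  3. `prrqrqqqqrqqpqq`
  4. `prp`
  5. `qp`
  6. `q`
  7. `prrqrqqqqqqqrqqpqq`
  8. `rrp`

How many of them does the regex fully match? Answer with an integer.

1. `p` → match
2 → no match
3 → match
4. `prp` → no match
5. `qp` → no match
6. `q` → match
7 → match
8. `rrp` → match
Total matched: 5

5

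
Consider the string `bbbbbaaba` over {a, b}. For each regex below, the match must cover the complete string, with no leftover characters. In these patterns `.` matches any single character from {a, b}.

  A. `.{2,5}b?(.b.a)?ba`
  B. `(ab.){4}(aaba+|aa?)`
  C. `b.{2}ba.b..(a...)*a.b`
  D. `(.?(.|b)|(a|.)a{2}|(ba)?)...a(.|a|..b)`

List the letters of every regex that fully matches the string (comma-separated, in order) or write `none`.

A

A → match
B → no match — must start with `ab`
C → no match — must end with `b`
D → no match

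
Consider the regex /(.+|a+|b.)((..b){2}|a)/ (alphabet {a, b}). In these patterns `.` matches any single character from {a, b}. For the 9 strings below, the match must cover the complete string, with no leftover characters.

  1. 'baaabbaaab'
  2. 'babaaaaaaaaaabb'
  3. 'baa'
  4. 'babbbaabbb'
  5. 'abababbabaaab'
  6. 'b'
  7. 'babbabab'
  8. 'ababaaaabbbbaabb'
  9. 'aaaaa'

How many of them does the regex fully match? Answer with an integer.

2

1 → no match
2 → no match
3 → match
4 → no match
5 → no match
6 → no match
7 → no match
8 → no match
9 → match
Total matched: 2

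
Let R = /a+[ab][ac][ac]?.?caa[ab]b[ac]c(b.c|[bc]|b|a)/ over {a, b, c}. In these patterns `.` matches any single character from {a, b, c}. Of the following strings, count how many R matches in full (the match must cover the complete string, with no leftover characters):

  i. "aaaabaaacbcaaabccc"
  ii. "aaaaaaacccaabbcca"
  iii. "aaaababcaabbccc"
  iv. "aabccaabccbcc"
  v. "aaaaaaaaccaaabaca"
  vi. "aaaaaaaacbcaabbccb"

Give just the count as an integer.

4

i → no match
ii → match
iii → match
iv → no match
v → match
vi → match
Total matched: 4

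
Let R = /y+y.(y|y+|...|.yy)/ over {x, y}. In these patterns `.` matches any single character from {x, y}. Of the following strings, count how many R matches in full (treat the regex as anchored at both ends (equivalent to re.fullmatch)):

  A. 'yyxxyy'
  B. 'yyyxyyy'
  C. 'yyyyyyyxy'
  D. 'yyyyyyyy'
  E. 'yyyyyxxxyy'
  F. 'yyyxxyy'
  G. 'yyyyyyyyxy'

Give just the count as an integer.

6

A → match
B → match
C → match
D → match
E → no match
F → match
G → match
Total matched: 6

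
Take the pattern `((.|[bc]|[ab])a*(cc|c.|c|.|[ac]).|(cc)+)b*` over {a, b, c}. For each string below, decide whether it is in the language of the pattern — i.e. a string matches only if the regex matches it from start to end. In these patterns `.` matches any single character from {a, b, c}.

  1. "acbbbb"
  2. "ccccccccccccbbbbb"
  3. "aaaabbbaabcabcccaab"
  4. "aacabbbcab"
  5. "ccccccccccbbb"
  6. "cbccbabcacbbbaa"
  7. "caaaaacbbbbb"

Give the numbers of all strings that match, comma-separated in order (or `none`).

1 → match
2 → match
3 → no match
4 → no match
5 → match
6 → no match
7 → match

1, 2, 5, 7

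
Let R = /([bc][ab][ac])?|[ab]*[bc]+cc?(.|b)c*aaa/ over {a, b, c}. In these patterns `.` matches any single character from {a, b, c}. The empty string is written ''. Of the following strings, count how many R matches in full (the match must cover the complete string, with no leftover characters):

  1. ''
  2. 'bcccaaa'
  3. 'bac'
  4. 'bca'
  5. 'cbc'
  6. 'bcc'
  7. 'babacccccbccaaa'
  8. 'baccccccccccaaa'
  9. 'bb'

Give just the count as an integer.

6

1 → match
2 → match
3 → match
4 → no match
5 → match
6 → no match
7 → match
8 → match
9 → no match
Total matched: 6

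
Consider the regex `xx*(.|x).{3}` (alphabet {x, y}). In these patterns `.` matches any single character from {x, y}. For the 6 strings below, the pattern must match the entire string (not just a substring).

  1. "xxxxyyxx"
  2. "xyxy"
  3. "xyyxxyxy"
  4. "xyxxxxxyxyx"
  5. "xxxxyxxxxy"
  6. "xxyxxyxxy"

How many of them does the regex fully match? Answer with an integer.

1

1 → match
2 → no match
3 → no match
4 → no match
5 → no match
6 → no match
Total matched: 1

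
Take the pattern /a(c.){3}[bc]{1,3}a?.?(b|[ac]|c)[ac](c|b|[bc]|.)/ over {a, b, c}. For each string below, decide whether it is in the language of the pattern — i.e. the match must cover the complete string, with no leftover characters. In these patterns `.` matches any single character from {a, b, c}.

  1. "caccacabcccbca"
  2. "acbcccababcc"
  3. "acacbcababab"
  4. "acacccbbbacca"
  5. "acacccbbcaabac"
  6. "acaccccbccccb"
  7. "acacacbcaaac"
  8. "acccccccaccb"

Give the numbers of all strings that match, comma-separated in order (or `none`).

2, 3, 4, 5, 6, 7, 8

1 → no match — must start with "ac"
2 → match
3 → match
4 → match
5 → match
6 → match
7 → match
8 → match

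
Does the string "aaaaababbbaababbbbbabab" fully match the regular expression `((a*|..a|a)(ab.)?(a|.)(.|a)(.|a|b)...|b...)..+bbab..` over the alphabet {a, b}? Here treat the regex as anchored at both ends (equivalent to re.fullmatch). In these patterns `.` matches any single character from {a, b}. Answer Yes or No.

Yes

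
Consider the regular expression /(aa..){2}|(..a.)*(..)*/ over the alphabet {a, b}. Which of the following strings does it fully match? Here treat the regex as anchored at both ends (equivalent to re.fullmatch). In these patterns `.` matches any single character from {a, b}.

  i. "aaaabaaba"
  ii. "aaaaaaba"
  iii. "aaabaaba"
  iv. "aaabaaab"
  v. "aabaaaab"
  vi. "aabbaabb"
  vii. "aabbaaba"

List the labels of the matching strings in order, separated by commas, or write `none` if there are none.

ii, iii, iv, v, vi, vii

i → no match
ii → match
iii → match
iv → match
v → match
vi → match
vii → match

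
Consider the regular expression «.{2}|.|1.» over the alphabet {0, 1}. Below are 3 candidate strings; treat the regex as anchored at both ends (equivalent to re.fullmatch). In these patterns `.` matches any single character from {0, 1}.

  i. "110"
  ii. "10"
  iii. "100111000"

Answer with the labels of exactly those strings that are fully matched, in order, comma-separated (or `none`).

ii

i → no match
ii → match
iii → no match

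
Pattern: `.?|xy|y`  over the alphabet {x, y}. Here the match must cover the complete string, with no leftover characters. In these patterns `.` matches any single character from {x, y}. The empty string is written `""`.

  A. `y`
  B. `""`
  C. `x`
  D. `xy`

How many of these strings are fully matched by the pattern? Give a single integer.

A → match
B → match
C → match
D → match
Total matched: 4

4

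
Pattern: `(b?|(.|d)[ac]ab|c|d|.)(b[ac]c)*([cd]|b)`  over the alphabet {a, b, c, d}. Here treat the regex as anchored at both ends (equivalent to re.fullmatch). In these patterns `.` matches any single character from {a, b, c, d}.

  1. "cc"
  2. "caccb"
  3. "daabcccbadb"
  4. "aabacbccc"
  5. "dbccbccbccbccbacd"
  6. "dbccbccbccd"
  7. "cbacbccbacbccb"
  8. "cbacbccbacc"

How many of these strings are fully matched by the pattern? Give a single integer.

5

1 → match
2 → no match
3 → no match
4 → no match
5 → match
6 → match
7 → match
8 → match
Total matched: 5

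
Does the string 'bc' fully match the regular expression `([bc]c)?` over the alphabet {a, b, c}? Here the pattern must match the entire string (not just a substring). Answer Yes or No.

Yes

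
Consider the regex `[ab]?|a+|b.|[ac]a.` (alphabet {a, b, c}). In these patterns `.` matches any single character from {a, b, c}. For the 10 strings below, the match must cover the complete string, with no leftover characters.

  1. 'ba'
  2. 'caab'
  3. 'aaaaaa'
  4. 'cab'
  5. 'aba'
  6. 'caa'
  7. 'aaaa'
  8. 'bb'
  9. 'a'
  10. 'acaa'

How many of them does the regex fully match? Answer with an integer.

7

1 → match
2 → no match
3 → match
4 → match
5 → no match
6 → match
7 → match
8 → match
9 → match
10 → no match
Total matched: 7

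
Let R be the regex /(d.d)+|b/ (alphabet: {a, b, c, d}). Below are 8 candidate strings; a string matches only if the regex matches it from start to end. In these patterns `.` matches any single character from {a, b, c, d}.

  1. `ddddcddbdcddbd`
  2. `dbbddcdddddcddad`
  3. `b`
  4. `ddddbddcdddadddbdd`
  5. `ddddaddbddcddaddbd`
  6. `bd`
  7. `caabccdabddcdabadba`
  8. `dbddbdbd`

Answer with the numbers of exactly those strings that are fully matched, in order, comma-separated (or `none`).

1 → no match
2 → no match
3 → match
4 → no match
5 → match
6 → no match
7 → no match
8 → no match

3, 5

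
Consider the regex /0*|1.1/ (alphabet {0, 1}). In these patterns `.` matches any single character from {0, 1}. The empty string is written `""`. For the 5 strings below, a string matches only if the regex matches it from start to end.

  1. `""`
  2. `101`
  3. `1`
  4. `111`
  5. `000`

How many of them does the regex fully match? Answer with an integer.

4

1 → match
2 → match
3 → no match
4 → match
5 → match
Total matched: 4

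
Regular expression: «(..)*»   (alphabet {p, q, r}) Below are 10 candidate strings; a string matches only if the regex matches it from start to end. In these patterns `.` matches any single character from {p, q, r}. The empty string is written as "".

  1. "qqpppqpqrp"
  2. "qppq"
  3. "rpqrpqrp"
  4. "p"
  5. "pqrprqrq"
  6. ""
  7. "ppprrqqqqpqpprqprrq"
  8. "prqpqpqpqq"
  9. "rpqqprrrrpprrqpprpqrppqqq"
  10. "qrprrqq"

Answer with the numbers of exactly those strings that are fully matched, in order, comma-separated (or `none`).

1. "qqpppqpqrp" → match
2. "qppq" → match
3. "rpqrpqrp" → match
4. "p" → no match
5. "pqrprqrq" → match
6. "" → match
7 → no match
8. "prqpqpqpqq" → match
9 → no match
10. "qrprrqq" → no match

1, 2, 3, 5, 6, 8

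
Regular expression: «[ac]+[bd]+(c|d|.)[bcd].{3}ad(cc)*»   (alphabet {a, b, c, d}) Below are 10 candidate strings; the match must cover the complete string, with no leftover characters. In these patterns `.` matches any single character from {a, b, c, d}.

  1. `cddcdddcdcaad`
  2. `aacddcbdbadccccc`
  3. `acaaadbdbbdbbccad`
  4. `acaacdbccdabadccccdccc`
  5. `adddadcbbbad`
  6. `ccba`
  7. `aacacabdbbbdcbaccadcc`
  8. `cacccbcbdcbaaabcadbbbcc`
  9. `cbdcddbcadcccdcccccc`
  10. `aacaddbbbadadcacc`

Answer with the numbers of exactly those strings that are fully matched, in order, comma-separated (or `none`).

3, 7

1 → no match
2 → no match
3 → match
4 → no match
5. `adddadcbbbad` → no match
6. `ccba` → no match
7 → match
8 → no match
9 → no match
10 → no match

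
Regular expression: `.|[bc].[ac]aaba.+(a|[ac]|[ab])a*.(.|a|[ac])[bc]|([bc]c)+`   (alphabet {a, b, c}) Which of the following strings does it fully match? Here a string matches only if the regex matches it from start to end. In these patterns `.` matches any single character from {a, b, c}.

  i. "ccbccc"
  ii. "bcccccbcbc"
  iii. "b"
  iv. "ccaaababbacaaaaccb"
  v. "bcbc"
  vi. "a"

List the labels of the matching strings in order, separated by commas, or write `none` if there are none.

i → match
ii → match
iii → match
iv → match
v → match
vi → match

i, ii, iii, iv, v, vi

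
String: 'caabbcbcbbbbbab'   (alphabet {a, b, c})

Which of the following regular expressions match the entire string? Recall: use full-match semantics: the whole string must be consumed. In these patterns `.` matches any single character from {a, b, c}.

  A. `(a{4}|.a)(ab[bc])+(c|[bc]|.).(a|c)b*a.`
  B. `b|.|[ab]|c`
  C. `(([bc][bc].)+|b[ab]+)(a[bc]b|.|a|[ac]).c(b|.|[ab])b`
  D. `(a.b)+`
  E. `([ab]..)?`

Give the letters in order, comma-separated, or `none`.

A → match
B → no match
C → no match
D → no match — must start with 'a'
E → no match

A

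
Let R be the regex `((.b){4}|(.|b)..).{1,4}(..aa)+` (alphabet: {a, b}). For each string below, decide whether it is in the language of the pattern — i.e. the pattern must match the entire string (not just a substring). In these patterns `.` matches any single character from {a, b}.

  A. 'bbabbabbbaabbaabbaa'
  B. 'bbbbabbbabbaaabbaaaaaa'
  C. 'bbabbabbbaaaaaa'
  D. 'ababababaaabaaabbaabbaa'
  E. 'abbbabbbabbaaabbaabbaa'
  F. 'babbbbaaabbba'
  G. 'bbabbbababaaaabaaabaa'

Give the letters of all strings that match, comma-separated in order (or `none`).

A → match
B → match
C → match
D → match
E → match
F → no match — must end with 'aa'
G → match

A, B, C, D, E, G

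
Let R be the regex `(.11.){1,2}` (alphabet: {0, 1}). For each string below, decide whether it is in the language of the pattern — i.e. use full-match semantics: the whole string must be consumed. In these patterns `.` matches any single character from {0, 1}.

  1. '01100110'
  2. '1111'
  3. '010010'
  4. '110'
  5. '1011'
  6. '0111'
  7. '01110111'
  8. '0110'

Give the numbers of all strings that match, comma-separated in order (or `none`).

1, 2, 6, 7, 8

1 → match
2 → match
3 → no match
4 → no match
5 → no match
6 → match
7 → match
8 → match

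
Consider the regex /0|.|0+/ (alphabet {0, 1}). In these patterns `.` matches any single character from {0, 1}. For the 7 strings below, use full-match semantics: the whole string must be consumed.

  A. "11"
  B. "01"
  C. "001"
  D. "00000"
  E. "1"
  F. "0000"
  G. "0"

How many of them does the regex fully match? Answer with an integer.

A → no match
B → no match
C → no match
D → match
E → match
F → match
G → match
Total matched: 4

4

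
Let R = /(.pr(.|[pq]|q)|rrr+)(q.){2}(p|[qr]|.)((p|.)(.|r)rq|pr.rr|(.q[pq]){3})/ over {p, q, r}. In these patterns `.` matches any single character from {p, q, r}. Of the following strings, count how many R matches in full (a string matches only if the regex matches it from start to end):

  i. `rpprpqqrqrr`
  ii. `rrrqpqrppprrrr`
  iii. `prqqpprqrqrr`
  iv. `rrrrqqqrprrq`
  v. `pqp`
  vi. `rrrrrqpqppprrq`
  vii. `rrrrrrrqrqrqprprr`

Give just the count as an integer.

i → no match
ii → no match
iii → no match
iv → no match
v → no match
vi → match
vii → match
Total matched: 2

2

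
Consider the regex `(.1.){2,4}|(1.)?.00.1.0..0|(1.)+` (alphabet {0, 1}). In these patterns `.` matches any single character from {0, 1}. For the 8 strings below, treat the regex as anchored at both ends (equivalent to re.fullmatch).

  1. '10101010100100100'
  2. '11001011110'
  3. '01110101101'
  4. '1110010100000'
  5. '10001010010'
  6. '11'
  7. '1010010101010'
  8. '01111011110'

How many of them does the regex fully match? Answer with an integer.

1

1 → no match
2 → no match
3 → no match
4 → no match
5 → no match
6 → match
7 → no match
8 → no match
Total matched: 1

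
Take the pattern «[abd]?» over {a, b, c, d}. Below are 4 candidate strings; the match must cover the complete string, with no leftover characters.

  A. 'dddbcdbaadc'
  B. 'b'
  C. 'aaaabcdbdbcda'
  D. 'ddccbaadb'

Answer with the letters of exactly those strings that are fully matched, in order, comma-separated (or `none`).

B

A → no match
B → match
C → no match
D → no match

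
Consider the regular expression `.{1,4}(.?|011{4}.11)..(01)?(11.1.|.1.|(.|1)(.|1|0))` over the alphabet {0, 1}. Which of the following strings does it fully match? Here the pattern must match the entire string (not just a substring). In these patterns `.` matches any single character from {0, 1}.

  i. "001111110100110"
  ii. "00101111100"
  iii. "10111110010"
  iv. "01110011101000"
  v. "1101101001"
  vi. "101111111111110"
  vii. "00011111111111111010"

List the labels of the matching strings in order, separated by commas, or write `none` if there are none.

vi

i → no match
ii → no match
iii → no match
iv → no match
v → no match
vi → match
vii → no match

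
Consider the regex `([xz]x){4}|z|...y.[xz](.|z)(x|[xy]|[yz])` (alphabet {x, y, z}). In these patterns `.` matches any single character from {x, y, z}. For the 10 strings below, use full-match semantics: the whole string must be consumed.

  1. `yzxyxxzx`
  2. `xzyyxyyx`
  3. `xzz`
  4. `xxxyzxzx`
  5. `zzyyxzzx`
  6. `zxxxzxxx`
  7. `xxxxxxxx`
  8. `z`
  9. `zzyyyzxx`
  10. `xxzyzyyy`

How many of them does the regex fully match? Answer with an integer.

1. `yzxyxxzx` → match
2. `xzyyxyyx` → no match
3. `xzz` → no match
4. `xxxyzxzx` → match
5. `zzyyxzzx` → match
6. `zxxxzxxx` → match
7. `xxxxxxxx` → match
8. `z` → match
9. `zzyyyzxx` → match
10. `xxzyzyyy` → no match
Total matched: 7

7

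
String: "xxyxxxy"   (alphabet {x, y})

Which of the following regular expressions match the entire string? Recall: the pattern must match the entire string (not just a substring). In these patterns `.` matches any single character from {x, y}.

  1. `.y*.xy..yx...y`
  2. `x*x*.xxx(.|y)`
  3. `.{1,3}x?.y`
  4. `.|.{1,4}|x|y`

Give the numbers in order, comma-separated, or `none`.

1 → no match
2 → match
3 → no match
4 → no match

2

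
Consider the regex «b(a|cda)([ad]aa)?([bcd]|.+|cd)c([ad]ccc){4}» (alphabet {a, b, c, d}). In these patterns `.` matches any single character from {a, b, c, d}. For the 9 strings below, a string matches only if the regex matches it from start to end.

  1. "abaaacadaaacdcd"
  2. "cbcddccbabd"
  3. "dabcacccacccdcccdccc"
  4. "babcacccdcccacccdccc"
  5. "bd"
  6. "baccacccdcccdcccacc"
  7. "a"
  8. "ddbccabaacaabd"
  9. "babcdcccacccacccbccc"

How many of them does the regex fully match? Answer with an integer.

1 → no match — must start with "b"
2 → no match — must start with "b"
3 → no match — must start with "b"
4 → match
5 → no match — must end with "ccc"
6 → no match — must end with "ccc"
7 → no match — must start with "b"
8 → no match — must start with "b"
9 → no match
Total matched: 1

1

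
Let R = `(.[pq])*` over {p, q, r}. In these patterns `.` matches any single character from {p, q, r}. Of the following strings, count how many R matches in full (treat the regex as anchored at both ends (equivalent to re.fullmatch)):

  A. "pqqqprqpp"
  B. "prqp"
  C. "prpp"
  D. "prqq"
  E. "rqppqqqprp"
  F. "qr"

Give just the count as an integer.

1

A → no match
B → no match
C → no match
D → no match
E → match
F → no match
Total matched: 1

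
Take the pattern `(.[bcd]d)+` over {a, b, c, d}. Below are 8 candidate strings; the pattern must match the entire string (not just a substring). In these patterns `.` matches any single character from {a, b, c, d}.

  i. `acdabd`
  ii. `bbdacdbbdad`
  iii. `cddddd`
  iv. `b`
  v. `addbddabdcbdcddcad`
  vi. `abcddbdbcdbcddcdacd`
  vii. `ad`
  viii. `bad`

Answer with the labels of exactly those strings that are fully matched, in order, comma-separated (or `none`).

i → match
ii → no match
iii → match
iv → no match — must end with `d`
v → no match
vi → no match
vii → no match
viii → no match

i, iii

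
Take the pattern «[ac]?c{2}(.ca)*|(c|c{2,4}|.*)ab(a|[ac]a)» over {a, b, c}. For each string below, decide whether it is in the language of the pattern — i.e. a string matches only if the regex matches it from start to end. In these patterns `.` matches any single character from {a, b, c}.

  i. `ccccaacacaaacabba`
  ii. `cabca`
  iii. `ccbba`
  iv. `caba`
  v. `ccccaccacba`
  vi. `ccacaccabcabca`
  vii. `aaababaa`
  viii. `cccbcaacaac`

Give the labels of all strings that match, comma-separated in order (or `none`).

i → no match
ii → match
iii → no match
iv → match
v → no match
vi → match
vii → match
viii → no match

ii, iv, vi, vii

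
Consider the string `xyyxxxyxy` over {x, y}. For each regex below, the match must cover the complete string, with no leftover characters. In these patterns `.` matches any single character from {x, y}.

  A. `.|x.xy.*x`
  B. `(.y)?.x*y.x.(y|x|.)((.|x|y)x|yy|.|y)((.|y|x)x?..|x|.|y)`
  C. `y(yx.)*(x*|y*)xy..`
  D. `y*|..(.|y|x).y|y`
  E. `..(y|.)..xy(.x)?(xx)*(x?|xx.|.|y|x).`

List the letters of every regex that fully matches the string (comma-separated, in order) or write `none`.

B, E

A → no match
B → match
C → no match — must start with `y`
D → no match
E → match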